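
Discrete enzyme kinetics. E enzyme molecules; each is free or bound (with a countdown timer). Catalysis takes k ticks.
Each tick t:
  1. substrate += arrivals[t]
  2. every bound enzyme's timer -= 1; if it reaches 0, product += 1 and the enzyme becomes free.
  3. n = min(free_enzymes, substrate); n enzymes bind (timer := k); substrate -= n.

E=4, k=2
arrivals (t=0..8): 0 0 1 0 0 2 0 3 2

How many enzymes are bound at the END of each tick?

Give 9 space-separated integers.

t=0: arr=0 -> substrate=0 bound=0 product=0
t=1: arr=0 -> substrate=0 bound=0 product=0
t=2: arr=1 -> substrate=0 bound=1 product=0
t=3: arr=0 -> substrate=0 bound=1 product=0
t=4: arr=0 -> substrate=0 bound=0 product=1
t=5: arr=2 -> substrate=0 bound=2 product=1
t=6: arr=0 -> substrate=0 bound=2 product=1
t=7: arr=3 -> substrate=0 bound=3 product=3
t=8: arr=2 -> substrate=1 bound=4 product=3

Answer: 0 0 1 1 0 2 2 3 4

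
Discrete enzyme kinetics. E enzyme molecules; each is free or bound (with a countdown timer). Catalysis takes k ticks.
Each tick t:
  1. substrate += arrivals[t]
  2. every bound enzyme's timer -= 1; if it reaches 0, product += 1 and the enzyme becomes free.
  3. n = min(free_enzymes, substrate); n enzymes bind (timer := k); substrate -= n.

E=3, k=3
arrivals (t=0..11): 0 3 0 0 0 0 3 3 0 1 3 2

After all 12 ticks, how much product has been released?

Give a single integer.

t=0: arr=0 -> substrate=0 bound=0 product=0
t=1: arr=3 -> substrate=0 bound=3 product=0
t=2: arr=0 -> substrate=0 bound=3 product=0
t=3: arr=0 -> substrate=0 bound=3 product=0
t=4: arr=0 -> substrate=0 bound=0 product=3
t=5: arr=0 -> substrate=0 bound=0 product=3
t=6: arr=3 -> substrate=0 bound=3 product=3
t=7: arr=3 -> substrate=3 bound=3 product=3
t=8: arr=0 -> substrate=3 bound=3 product=3
t=9: arr=1 -> substrate=1 bound=3 product=6
t=10: arr=3 -> substrate=4 bound=3 product=6
t=11: arr=2 -> substrate=6 bound=3 product=6

Answer: 6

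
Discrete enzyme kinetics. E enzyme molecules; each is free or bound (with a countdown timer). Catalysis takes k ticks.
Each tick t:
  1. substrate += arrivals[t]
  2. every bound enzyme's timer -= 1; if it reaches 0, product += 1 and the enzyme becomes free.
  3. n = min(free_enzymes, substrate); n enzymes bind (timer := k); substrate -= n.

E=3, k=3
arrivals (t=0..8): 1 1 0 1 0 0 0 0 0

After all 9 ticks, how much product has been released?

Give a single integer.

Answer: 3

Derivation:
t=0: arr=1 -> substrate=0 bound=1 product=0
t=1: arr=1 -> substrate=0 bound=2 product=0
t=2: arr=0 -> substrate=0 bound=2 product=0
t=3: arr=1 -> substrate=0 bound=2 product=1
t=4: arr=0 -> substrate=0 bound=1 product=2
t=5: arr=0 -> substrate=0 bound=1 product=2
t=6: arr=0 -> substrate=0 bound=0 product=3
t=7: arr=0 -> substrate=0 bound=0 product=3
t=8: arr=0 -> substrate=0 bound=0 product=3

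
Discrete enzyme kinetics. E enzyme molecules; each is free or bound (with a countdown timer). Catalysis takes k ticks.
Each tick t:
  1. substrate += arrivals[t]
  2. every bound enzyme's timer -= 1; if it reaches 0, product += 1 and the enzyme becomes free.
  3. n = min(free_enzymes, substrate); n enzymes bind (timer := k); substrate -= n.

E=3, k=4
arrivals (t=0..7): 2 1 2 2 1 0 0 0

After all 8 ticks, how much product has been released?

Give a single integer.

t=0: arr=2 -> substrate=0 bound=2 product=0
t=1: arr=1 -> substrate=0 bound=3 product=0
t=2: arr=2 -> substrate=2 bound=3 product=0
t=3: arr=2 -> substrate=4 bound=3 product=0
t=4: arr=1 -> substrate=3 bound=3 product=2
t=5: arr=0 -> substrate=2 bound=3 product=3
t=6: arr=0 -> substrate=2 bound=3 product=3
t=7: arr=0 -> substrate=2 bound=3 product=3

Answer: 3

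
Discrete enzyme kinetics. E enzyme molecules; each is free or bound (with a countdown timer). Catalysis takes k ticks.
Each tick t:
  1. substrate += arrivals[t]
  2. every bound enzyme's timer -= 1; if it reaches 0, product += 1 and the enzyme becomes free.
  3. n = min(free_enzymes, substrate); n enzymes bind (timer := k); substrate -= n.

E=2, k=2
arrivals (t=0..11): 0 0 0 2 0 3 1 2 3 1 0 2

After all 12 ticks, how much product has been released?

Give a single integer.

Answer: 8

Derivation:
t=0: arr=0 -> substrate=0 bound=0 product=0
t=1: arr=0 -> substrate=0 bound=0 product=0
t=2: arr=0 -> substrate=0 bound=0 product=0
t=3: arr=2 -> substrate=0 bound=2 product=0
t=4: arr=0 -> substrate=0 bound=2 product=0
t=5: arr=3 -> substrate=1 bound=2 product=2
t=6: arr=1 -> substrate=2 bound=2 product=2
t=7: arr=2 -> substrate=2 bound=2 product=4
t=8: arr=3 -> substrate=5 bound=2 product=4
t=9: arr=1 -> substrate=4 bound=2 product=6
t=10: arr=0 -> substrate=4 bound=2 product=6
t=11: arr=2 -> substrate=4 bound=2 product=8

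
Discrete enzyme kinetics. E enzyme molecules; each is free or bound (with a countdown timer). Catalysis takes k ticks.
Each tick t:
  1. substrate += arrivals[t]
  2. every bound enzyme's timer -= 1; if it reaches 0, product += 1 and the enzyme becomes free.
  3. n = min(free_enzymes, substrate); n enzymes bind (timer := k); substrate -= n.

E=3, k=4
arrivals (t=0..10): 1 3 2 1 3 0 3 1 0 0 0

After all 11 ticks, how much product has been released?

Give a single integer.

Answer: 6

Derivation:
t=0: arr=1 -> substrate=0 bound=1 product=0
t=1: arr=3 -> substrate=1 bound=3 product=0
t=2: arr=2 -> substrate=3 bound=3 product=0
t=3: arr=1 -> substrate=4 bound=3 product=0
t=4: arr=3 -> substrate=6 bound=3 product=1
t=5: arr=0 -> substrate=4 bound=3 product=3
t=6: arr=3 -> substrate=7 bound=3 product=3
t=7: arr=1 -> substrate=8 bound=3 product=3
t=8: arr=0 -> substrate=7 bound=3 product=4
t=9: arr=0 -> substrate=5 bound=3 product=6
t=10: arr=0 -> substrate=5 bound=3 product=6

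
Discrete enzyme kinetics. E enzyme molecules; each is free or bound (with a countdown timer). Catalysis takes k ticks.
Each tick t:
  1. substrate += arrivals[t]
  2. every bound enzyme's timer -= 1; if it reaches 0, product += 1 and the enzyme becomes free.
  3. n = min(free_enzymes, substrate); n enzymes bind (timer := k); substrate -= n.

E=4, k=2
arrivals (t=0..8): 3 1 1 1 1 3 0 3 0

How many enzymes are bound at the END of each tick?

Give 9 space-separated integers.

Answer: 3 4 2 2 2 4 3 3 3

Derivation:
t=0: arr=3 -> substrate=0 bound=3 product=0
t=1: arr=1 -> substrate=0 bound=4 product=0
t=2: arr=1 -> substrate=0 bound=2 product=3
t=3: arr=1 -> substrate=0 bound=2 product=4
t=4: arr=1 -> substrate=0 bound=2 product=5
t=5: arr=3 -> substrate=0 bound=4 product=6
t=6: arr=0 -> substrate=0 bound=3 product=7
t=7: arr=3 -> substrate=0 bound=3 product=10
t=8: arr=0 -> substrate=0 bound=3 product=10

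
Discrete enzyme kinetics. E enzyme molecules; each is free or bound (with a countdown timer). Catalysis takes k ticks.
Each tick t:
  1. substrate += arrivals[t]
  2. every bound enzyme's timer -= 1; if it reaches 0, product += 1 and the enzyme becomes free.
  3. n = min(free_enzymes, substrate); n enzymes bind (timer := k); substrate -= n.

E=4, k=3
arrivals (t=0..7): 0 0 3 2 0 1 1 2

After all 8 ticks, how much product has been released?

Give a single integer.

t=0: arr=0 -> substrate=0 bound=0 product=0
t=1: arr=0 -> substrate=0 bound=0 product=0
t=2: arr=3 -> substrate=0 bound=3 product=0
t=3: arr=2 -> substrate=1 bound=4 product=0
t=4: arr=0 -> substrate=1 bound=4 product=0
t=5: arr=1 -> substrate=0 bound=3 product=3
t=6: arr=1 -> substrate=0 bound=3 product=4
t=7: arr=2 -> substrate=1 bound=4 product=4

Answer: 4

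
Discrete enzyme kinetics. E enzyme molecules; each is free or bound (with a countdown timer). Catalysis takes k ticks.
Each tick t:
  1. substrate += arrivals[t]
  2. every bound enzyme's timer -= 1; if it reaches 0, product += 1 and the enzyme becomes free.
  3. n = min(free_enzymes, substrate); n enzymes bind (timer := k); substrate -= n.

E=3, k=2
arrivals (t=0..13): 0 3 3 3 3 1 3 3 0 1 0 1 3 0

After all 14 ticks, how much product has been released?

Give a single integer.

Answer: 18

Derivation:
t=0: arr=0 -> substrate=0 bound=0 product=0
t=1: arr=3 -> substrate=0 bound=3 product=0
t=2: arr=3 -> substrate=3 bound=3 product=0
t=3: arr=3 -> substrate=3 bound=3 product=3
t=4: arr=3 -> substrate=6 bound=3 product=3
t=5: arr=1 -> substrate=4 bound=3 product=6
t=6: arr=3 -> substrate=7 bound=3 product=6
t=7: arr=3 -> substrate=7 bound=3 product=9
t=8: arr=0 -> substrate=7 bound=3 product=9
t=9: arr=1 -> substrate=5 bound=3 product=12
t=10: arr=0 -> substrate=5 bound=3 product=12
t=11: arr=1 -> substrate=3 bound=3 product=15
t=12: arr=3 -> substrate=6 bound=3 product=15
t=13: arr=0 -> substrate=3 bound=3 product=18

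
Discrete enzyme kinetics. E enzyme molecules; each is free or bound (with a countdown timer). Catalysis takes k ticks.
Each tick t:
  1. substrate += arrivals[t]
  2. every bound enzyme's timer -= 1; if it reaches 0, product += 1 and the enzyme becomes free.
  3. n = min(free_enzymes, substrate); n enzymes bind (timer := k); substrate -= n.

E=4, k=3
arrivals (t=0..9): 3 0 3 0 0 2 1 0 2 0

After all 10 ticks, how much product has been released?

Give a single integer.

Answer: 9

Derivation:
t=0: arr=3 -> substrate=0 bound=3 product=0
t=1: arr=0 -> substrate=0 bound=3 product=0
t=2: arr=3 -> substrate=2 bound=4 product=0
t=3: arr=0 -> substrate=0 bound=3 product=3
t=4: arr=0 -> substrate=0 bound=3 product=3
t=5: arr=2 -> substrate=0 bound=4 product=4
t=6: arr=1 -> substrate=0 bound=3 product=6
t=7: arr=0 -> substrate=0 bound=3 product=6
t=8: arr=2 -> substrate=0 bound=3 product=8
t=9: arr=0 -> substrate=0 bound=2 product=9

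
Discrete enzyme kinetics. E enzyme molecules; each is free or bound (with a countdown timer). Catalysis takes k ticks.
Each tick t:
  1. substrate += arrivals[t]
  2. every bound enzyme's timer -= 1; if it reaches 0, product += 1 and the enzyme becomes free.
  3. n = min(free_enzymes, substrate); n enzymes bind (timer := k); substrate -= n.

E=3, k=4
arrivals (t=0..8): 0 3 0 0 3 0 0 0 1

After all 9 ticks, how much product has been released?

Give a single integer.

Answer: 3

Derivation:
t=0: arr=0 -> substrate=0 bound=0 product=0
t=1: arr=3 -> substrate=0 bound=3 product=0
t=2: arr=0 -> substrate=0 bound=3 product=0
t=3: arr=0 -> substrate=0 bound=3 product=0
t=4: arr=3 -> substrate=3 bound=3 product=0
t=5: arr=0 -> substrate=0 bound=3 product=3
t=6: arr=0 -> substrate=0 bound=3 product=3
t=7: arr=0 -> substrate=0 bound=3 product=3
t=8: arr=1 -> substrate=1 bound=3 product=3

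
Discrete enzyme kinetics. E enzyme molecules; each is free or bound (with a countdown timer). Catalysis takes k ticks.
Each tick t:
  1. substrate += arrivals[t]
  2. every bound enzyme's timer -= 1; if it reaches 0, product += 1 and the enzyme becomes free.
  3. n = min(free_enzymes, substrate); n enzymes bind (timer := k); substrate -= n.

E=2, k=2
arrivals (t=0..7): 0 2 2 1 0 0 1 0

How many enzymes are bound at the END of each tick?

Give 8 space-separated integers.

t=0: arr=0 -> substrate=0 bound=0 product=0
t=1: arr=2 -> substrate=0 bound=2 product=0
t=2: arr=2 -> substrate=2 bound=2 product=0
t=3: arr=1 -> substrate=1 bound=2 product=2
t=4: arr=0 -> substrate=1 bound=2 product=2
t=5: arr=0 -> substrate=0 bound=1 product=4
t=6: arr=1 -> substrate=0 bound=2 product=4
t=7: arr=0 -> substrate=0 bound=1 product=5

Answer: 0 2 2 2 2 1 2 1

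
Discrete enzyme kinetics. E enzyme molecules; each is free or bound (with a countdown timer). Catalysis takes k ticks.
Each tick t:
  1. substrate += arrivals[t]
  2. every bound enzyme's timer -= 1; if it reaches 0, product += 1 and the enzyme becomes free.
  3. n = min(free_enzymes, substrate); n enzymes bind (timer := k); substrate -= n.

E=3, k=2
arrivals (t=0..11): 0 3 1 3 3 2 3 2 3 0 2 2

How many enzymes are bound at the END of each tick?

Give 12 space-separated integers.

t=0: arr=0 -> substrate=0 bound=0 product=0
t=1: arr=3 -> substrate=0 bound=3 product=0
t=2: arr=1 -> substrate=1 bound=3 product=0
t=3: arr=3 -> substrate=1 bound=3 product=3
t=4: arr=3 -> substrate=4 bound=3 product=3
t=5: arr=2 -> substrate=3 bound=3 product=6
t=6: arr=3 -> substrate=6 bound=3 product=6
t=7: arr=2 -> substrate=5 bound=3 product=9
t=8: arr=3 -> substrate=8 bound=3 product=9
t=9: arr=0 -> substrate=5 bound=3 product=12
t=10: arr=2 -> substrate=7 bound=3 product=12
t=11: arr=2 -> substrate=6 bound=3 product=15

Answer: 0 3 3 3 3 3 3 3 3 3 3 3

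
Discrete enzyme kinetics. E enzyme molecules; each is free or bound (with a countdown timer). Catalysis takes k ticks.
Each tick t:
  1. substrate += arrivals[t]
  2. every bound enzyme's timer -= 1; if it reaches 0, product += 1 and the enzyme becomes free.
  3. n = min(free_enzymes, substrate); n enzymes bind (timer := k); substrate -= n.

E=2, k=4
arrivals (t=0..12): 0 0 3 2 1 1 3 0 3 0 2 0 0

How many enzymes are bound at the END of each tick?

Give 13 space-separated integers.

Answer: 0 0 2 2 2 2 2 2 2 2 2 2 2

Derivation:
t=0: arr=0 -> substrate=0 bound=0 product=0
t=1: arr=0 -> substrate=0 bound=0 product=0
t=2: arr=3 -> substrate=1 bound=2 product=0
t=3: arr=2 -> substrate=3 bound=2 product=0
t=4: arr=1 -> substrate=4 bound=2 product=0
t=5: arr=1 -> substrate=5 bound=2 product=0
t=6: arr=3 -> substrate=6 bound=2 product=2
t=7: arr=0 -> substrate=6 bound=2 product=2
t=8: arr=3 -> substrate=9 bound=2 product=2
t=9: arr=0 -> substrate=9 bound=2 product=2
t=10: arr=2 -> substrate=9 bound=2 product=4
t=11: arr=0 -> substrate=9 bound=2 product=4
t=12: arr=0 -> substrate=9 bound=2 product=4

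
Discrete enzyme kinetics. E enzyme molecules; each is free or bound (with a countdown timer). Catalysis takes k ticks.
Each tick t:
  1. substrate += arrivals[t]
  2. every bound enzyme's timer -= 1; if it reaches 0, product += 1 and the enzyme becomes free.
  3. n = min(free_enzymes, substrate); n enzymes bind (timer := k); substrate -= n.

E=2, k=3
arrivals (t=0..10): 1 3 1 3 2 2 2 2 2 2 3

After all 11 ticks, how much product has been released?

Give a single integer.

Answer: 6

Derivation:
t=0: arr=1 -> substrate=0 bound=1 product=0
t=1: arr=3 -> substrate=2 bound=2 product=0
t=2: arr=1 -> substrate=3 bound=2 product=0
t=3: arr=3 -> substrate=5 bound=2 product=1
t=4: arr=2 -> substrate=6 bound=2 product=2
t=5: arr=2 -> substrate=8 bound=2 product=2
t=6: arr=2 -> substrate=9 bound=2 product=3
t=7: arr=2 -> substrate=10 bound=2 product=4
t=8: arr=2 -> substrate=12 bound=2 product=4
t=9: arr=2 -> substrate=13 bound=2 product=5
t=10: arr=3 -> substrate=15 bound=2 product=6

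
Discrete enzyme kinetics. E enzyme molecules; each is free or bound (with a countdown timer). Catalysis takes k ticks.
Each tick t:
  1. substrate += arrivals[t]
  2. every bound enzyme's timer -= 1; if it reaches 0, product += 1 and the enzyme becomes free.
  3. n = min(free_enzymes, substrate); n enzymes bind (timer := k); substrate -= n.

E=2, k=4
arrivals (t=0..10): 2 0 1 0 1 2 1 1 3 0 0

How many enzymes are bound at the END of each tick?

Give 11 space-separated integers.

t=0: arr=2 -> substrate=0 bound=2 product=0
t=1: arr=0 -> substrate=0 bound=2 product=0
t=2: arr=1 -> substrate=1 bound=2 product=0
t=3: arr=0 -> substrate=1 bound=2 product=0
t=4: arr=1 -> substrate=0 bound=2 product=2
t=5: arr=2 -> substrate=2 bound=2 product=2
t=6: arr=1 -> substrate=3 bound=2 product=2
t=7: arr=1 -> substrate=4 bound=2 product=2
t=8: arr=3 -> substrate=5 bound=2 product=4
t=9: arr=0 -> substrate=5 bound=2 product=4
t=10: arr=0 -> substrate=5 bound=2 product=4

Answer: 2 2 2 2 2 2 2 2 2 2 2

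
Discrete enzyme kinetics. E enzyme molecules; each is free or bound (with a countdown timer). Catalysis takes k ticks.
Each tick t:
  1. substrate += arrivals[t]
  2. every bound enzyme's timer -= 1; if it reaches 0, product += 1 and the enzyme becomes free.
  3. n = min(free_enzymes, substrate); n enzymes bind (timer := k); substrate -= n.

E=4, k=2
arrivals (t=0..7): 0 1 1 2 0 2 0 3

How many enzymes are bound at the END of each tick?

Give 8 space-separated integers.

t=0: arr=0 -> substrate=0 bound=0 product=0
t=1: arr=1 -> substrate=0 bound=1 product=0
t=2: arr=1 -> substrate=0 bound=2 product=0
t=3: arr=2 -> substrate=0 bound=3 product=1
t=4: arr=0 -> substrate=0 bound=2 product=2
t=5: arr=2 -> substrate=0 bound=2 product=4
t=6: arr=0 -> substrate=0 bound=2 product=4
t=7: arr=3 -> substrate=0 bound=3 product=6

Answer: 0 1 2 3 2 2 2 3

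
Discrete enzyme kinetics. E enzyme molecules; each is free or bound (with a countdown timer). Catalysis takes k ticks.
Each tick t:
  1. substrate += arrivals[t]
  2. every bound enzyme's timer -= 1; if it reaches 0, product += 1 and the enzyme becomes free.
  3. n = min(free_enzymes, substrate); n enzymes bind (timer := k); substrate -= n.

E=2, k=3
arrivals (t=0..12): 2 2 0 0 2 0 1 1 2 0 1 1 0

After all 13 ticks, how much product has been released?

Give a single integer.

t=0: arr=2 -> substrate=0 bound=2 product=0
t=1: arr=2 -> substrate=2 bound=2 product=0
t=2: arr=0 -> substrate=2 bound=2 product=0
t=3: arr=0 -> substrate=0 bound=2 product=2
t=4: arr=2 -> substrate=2 bound=2 product=2
t=5: arr=0 -> substrate=2 bound=2 product=2
t=6: arr=1 -> substrate=1 bound=2 product=4
t=7: arr=1 -> substrate=2 bound=2 product=4
t=8: arr=2 -> substrate=4 bound=2 product=4
t=9: arr=0 -> substrate=2 bound=2 product=6
t=10: arr=1 -> substrate=3 bound=2 product=6
t=11: arr=1 -> substrate=4 bound=2 product=6
t=12: arr=0 -> substrate=2 bound=2 product=8

Answer: 8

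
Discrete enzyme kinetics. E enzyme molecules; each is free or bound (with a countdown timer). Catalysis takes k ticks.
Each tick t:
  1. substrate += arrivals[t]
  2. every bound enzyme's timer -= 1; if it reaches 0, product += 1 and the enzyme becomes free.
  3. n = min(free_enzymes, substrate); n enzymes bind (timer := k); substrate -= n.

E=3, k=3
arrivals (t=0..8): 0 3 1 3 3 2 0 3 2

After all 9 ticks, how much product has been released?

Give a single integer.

t=0: arr=0 -> substrate=0 bound=0 product=0
t=1: arr=3 -> substrate=0 bound=3 product=0
t=2: arr=1 -> substrate=1 bound=3 product=0
t=3: arr=3 -> substrate=4 bound=3 product=0
t=4: arr=3 -> substrate=4 bound=3 product=3
t=5: arr=2 -> substrate=6 bound=3 product=3
t=6: arr=0 -> substrate=6 bound=3 product=3
t=7: arr=3 -> substrate=6 bound=3 product=6
t=8: arr=2 -> substrate=8 bound=3 product=6

Answer: 6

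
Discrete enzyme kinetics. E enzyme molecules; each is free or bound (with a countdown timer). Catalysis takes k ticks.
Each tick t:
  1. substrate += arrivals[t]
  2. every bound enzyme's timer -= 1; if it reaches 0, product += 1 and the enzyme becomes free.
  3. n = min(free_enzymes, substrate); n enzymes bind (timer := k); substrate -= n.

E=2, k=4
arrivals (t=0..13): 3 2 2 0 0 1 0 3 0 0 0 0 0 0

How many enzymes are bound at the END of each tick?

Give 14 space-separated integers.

t=0: arr=3 -> substrate=1 bound=2 product=0
t=1: arr=2 -> substrate=3 bound=2 product=0
t=2: arr=2 -> substrate=5 bound=2 product=0
t=3: arr=0 -> substrate=5 bound=2 product=0
t=4: arr=0 -> substrate=3 bound=2 product=2
t=5: arr=1 -> substrate=4 bound=2 product=2
t=6: arr=0 -> substrate=4 bound=2 product=2
t=7: arr=3 -> substrate=7 bound=2 product=2
t=8: arr=0 -> substrate=5 bound=2 product=4
t=9: arr=0 -> substrate=5 bound=2 product=4
t=10: arr=0 -> substrate=5 bound=2 product=4
t=11: arr=0 -> substrate=5 bound=2 product=4
t=12: arr=0 -> substrate=3 bound=2 product=6
t=13: arr=0 -> substrate=3 bound=2 product=6

Answer: 2 2 2 2 2 2 2 2 2 2 2 2 2 2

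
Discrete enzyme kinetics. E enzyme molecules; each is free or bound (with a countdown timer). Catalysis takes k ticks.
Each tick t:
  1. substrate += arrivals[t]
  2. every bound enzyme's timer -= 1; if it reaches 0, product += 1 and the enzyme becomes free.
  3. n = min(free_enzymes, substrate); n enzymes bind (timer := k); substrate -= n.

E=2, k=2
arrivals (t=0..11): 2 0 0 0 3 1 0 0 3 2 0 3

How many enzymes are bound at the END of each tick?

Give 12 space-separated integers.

Answer: 2 2 0 0 2 2 2 2 2 2 2 2

Derivation:
t=0: arr=2 -> substrate=0 bound=2 product=0
t=1: arr=0 -> substrate=0 bound=2 product=0
t=2: arr=0 -> substrate=0 bound=0 product=2
t=3: arr=0 -> substrate=0 bound=0 product=2
t=4: arr=3 -> substrate=1 bound=2 product=2
t=5: arr=1 -> substrate=2 bound=2 product=2
t=6: arr=0 -> substrate=0 bound=2 product=4
t=7: arr=0 -> substrate=0 bound=2 product=4
t=8: arr=3 -> substrate=1 bound=2 product=6
t=9: arr=2 -> substrate=3 bound=2 product=6
t=10: arr=0 -> substrate=1 bound=2 product=8
t=11: arr=3 -> substrate=4 bound=2 product=8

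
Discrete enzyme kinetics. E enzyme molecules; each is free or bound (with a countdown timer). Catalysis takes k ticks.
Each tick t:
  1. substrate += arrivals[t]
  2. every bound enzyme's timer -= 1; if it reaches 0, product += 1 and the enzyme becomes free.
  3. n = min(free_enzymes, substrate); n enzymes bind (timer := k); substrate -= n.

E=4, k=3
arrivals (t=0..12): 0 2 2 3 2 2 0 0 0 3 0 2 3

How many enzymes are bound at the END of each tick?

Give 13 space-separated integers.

Answer: 0 2 4 4 4 4 4 4 3 4 4 4 4

Derivation:
t=0: arr=0 -> substrate=0 bound=0 product=0
t=1: arr=2 -> substrate=0 bound=2 product=0
t=2: arr=2 -> substrate=0 bound=4 product=0
t=3: arr=3 -> substrate=3 bound=4 product=0
t=4: arr=2 -> substrate=3 bound=4 product=2
t=5: arr=2 -> substrate=3 bound=4 product=4
t=6: arr=0 -> substrate=3 bound=4 product=4
t=7: arr=0 -> substrate=1 bound=4 product=6
t=8: arr=0 -> substrate=0 bound=3 product=8
t=9: arr=3 -> substrate=2 bound=4 product=8
t=10: arr=0 -> substrate=0 bound=4 product=10
t=11: arr=2 -> substrate=1 bound=4 product=11
t=12: arr=3 -> substrate=3 bound=4 product=12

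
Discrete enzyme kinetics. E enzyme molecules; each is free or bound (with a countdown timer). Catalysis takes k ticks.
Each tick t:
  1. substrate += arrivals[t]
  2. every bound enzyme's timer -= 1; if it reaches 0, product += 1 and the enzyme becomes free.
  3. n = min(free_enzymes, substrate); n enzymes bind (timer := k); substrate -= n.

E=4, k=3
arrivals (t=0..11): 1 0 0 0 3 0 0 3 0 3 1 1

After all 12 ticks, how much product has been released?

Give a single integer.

Answer: 7

Derivation:
t=0: arr=1 -> substrate=0 bound=1 product=0
t=1: arr=0 -> substrate=0 bound=1 product=0
t=2: arr=0 -> substrate=0 bound=1 product=0
t=3: arr=0 -> substrate=0 bound=0 product=1
t=4: arr=3 -> substrate=0 bound=3 product=1
t=5: arr=0 -> substrate=0 bound=3 product=1
t=6: arr=0 -> substrate=0 bound=3 product=1
t=7: arr=3 -> substrate=0 bound=3 product=4
t=8: arr=0 -> substrate=0 bound=3 product=4
t=9: arr=3 -> substrate=2 bound=4 product=4
t=10: arr=1 -> substrate=0 bound=4 product=7
t=11: arr=1 -> substrate=1 bound=4 product=7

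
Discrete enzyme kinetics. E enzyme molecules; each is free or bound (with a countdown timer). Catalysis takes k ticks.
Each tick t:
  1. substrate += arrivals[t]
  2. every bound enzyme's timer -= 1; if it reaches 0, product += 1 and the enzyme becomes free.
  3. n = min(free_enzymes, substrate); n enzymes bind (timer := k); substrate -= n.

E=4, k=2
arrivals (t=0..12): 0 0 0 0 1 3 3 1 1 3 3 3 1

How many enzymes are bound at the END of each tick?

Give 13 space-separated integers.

t=0: arr=0 -> substrate=0 bound=0 product=0
t=1: arr=0 -> substrate=0 bound=0 product=0
t=2: arr=0 -> substrate=0 bound=0 product=0
t=3: arr=0 -> substrate=0 bound=0 product=0
t=4: arr=1 -> substrate=0 bound=1 product=0
t=5: arr=3 -> substrate=0 bound=4 product=0
t=6: arr=3 -> substrate=2 bound=4 product=1
t=7: arr=1 -> substrate=0 bound=4 product=4
t=8: arr=1 -> substrate=0 bound=4 product=5
t=9: arr=3 -> substrate=0 bound=4 product=8
t=10: arr=3 -> substrate=2 bound=4 product=9
t=11: arr=3 -> substrate=2 bound=4 product=12
t=12: arr=1 -> substrate=2 bound=4 product=13

Answer: 0 0 0 0 1 4 4 4 4 4 4 4 4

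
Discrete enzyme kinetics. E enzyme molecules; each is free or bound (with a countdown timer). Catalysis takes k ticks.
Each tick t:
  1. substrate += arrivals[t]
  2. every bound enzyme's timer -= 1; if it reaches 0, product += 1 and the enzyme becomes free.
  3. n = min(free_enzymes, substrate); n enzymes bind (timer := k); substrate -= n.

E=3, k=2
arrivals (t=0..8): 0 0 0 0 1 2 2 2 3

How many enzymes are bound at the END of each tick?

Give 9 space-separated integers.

t=0: arr=0 -> substrate=0 bound=0 product=0
t=1: arr=0 -> substrate=0 bound=0 product=0
t=2: arr=0 -> substrate=0 bound=0 product=0
t=3: arr=0 -> substrate=0 bound=0 product=0
t=4: arr=1 -> substrate=0 bound=1 product=0
t=5: arr=2 -> substrate=0 bound=3 product=0
t=6: arr=2 -> substrate=1 bound=3 product=1
t=7: arr=2 -> substrate=1 bound=3 product=3
t=8: arr=3 -> substrate=3 bound=3 product=4

Answer: 0 0 0 0 1 3 3 3 3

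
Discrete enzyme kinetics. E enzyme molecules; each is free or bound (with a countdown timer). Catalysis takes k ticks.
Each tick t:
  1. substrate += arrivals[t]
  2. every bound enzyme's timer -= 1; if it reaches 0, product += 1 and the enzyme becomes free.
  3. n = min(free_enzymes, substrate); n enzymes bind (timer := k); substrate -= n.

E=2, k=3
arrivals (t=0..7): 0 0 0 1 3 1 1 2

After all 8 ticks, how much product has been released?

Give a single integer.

Answer: 2

Derivation:
t=0: arr=0 -> substrate=0 bound=0 product=0
t=1: arr=0 -> substrate=0 bound=0 product=0
t=2: arr=0 -> substrate=0 bound=0 product=0
t=3: arr=1 -> substrate=0 bound=1 product=0
t=4: arr=3 -> substrate=2 bound=2 product=0
t=5: arr=1 -> substrate=3 bound=2 product=0
t=6: arr=1 -> substrate=3 bound=2 product=1
t=7: arr=2 -> substrate=4 bound=2 product=2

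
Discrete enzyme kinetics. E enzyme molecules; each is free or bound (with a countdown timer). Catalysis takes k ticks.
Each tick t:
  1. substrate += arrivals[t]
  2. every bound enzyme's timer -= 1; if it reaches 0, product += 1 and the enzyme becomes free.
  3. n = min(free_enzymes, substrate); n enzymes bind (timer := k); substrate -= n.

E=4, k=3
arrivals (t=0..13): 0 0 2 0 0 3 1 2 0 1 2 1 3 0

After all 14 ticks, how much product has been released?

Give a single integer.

t=0: arr=0 -> substrate=0 bound=0 product=0
t=1: arr=0 -> substrate=0 bound=0 product=0
t=2: arr=2 -> substrate=0 bound=2 product=0
t=3: arr=0 -> substrate=0 bound=2 product=0
t=4: arr=0 -> substrate=0 bound=2 product=0
t=5: arr=3 -> substrate=0 bound=3 product=2
t=6: arr=1 -> substrate=0 bound=4 product=2
t=7: arr=2 -> substrate=2 bound=4 product=2
t=8: arr=0 -> substrate=0 bound=3 product=5
t=9: arr=1 -> substrate=0 bound=3 product=6
t=10: arr=2 -> substrate=1 bound=4 product=6
t=11: arr=1 -> substrate=0 bound=4 product=8
t=12: arr=3 -> substrate=2 bound=4 product=9
t=13: arr=0 -> substrate=1 bound=4 product=10

Answer: 10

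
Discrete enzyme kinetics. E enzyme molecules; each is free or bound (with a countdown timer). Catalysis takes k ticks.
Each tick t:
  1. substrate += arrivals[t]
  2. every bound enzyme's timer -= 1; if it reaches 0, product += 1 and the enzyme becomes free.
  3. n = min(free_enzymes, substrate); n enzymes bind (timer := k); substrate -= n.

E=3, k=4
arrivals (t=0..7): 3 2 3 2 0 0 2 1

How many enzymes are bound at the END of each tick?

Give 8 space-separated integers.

t=0: arr=3 -> substrate=0 bound=3 product=0
t=1: arr=2 -> substrate=2 bound=3 product=0
t=2: arr=3 -> substrate=5 bound=3 product=0
t=3: arr=2 -> substrate=7 bound=3 product=0
t=4: arr=0 -> substrate=4 bound=3 product=3
t=5: arr=0 -> substrate=4 bound=3 product=3
t=6: arr=2 -> substrate=6 bound=3 product=3
t=7: arr=1 -> substrate=7 bound=3 product=3

Answer: 3 3 3 3 3 3 3 3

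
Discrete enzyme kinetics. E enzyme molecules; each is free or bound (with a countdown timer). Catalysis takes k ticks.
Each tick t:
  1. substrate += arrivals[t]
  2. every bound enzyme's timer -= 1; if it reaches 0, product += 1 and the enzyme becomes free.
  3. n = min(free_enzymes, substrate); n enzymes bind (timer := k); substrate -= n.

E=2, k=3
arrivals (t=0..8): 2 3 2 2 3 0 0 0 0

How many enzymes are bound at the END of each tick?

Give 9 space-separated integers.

t=0: arr=2 -> substrate=0 bound=2 product=0
t=1: arr=3 -> substrate=3 bound=2 product=0
t=2: arr=2 -> substrate=5 bound=2 product=0
t=3: arr=2 -> substrate=5 bound=2 product=2
t=4: arr=3 -> substrate=8 bound=2 product=2
t=5: arr=0 -> substrate=8 bound=2 product=2
t=6: arr=0 -> substrate=6 bound=2 product=4
t=7: arr=0 -> substrate=6 bound=2 product=4
t=8: arr=0 -> substrate=6 bound=2 product=4

Answer: 2 2 2 2 2 2 2 2 2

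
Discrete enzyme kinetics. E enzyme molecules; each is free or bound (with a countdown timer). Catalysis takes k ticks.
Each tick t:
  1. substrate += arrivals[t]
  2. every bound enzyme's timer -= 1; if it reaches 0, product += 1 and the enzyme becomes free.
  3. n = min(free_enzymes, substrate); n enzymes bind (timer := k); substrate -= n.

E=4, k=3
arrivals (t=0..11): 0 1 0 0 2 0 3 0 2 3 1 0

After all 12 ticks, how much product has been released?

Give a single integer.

t=0: arr=0 -> substrate=0 bound=0 product=0
t=1: arr=1 -> substrate=0 bound=1 product=0
t=2: arr=0 -> substrate=0 bound=1 product=0
t=3: arr=0 -> substrate=0 bound=1 product=0
t=4: arr=2 -> substrate=0 bound=2 product=1
t=5: arr=0 -> substrate=0 bound=2 product=1
t=6: arr=3 -> substrate=1 bound=4 product=1
t=7: arr=0 -> substrate=0 bound=3 product=3
t=8: arr=2 -> substrate=1 bound=4 product=3
t=9: arr=3 -> substrate=2 bound=4 product=5
t=10: arr=1 -> substrate=2 bound=4 product=6
t=11: arr=0 -> substrate=1 bound=4 product=7

Answer: 7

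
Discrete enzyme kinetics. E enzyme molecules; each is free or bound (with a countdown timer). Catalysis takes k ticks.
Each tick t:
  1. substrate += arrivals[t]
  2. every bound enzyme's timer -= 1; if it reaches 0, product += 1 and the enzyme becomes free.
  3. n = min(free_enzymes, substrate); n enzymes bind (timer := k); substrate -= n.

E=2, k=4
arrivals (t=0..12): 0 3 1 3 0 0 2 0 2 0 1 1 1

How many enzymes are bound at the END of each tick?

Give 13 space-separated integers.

t=0: arr=0 -> substrate=0 bound=0 product=0
t=1: arr=3 -> substrate=1 bound=2 product=0
t=2: arr=1 -> substrate=2 bound=2 product=0
t=3: arr=3 -> substrate=5 bound=2 product=0
t=4: arr=0 -> substrate=5 bound=2 product=0
t=5: arr=0 -> substrate=3 bound=2 product=2
t=6: arr=2 -> substrate=5 bound=2 product=2
t=7: arr=0 -> substrate=5 bound=2 product=2
t=8: arr=2 -> substrate=7 bound=2 product=2
t=9: arr=0 -> substrate=5 bound=2 product=4
t=10: arr=1 -> substrate=6 bound=2 product=4
t=11: arr=1 -> substrate=7 bound=2 product=4
t=12: arr=1 -> substrate=8 bound=2 product=4

Answer: 0 2 2 2 2 2 2 2 2 2 2 2 2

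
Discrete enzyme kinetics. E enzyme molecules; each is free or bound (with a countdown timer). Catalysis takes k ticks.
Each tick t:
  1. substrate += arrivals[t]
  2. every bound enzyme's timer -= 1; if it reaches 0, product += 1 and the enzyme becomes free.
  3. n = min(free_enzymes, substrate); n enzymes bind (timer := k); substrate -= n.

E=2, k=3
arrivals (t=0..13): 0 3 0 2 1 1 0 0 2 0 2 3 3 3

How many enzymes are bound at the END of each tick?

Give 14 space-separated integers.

Answer: 0 2 2 2 2 2 2 2 2 2 2 2 2 2

Derivation:
t=0: arr=0 -> substrate=0 bound=0 product=0
t=1: arr=3 -> substrate=1 bound=2 product=0
t=2: arr=0 -> substrate=1 bound=2 product=0
t=3: arr=2 -> substrate=3 bound=2 product=0
t=4: arr=1 -> substrate=2 bound=2 product=2
t=5: arr=1 -> substrate=3 bound=2 product=2
t=6: arr=0 -> substrate=3 bound=2 product=2
t=7: arr=0 -> substrate=1 bound=2 product=4
t=8: arr=2 -> substrate=3 bound=2 product=4
t=9: arr=0 -> substrate=3 bound=2 product=4
t=10: arr=2 -> substrate=3 bound=2 product=6
t=11: arr=3 -> substrate=6 bound=2 product=6
t=12: arr=3 -> substrate=9 bound=2 product=6
t=13: arr=3 -> substrate=10 bound=2 product=8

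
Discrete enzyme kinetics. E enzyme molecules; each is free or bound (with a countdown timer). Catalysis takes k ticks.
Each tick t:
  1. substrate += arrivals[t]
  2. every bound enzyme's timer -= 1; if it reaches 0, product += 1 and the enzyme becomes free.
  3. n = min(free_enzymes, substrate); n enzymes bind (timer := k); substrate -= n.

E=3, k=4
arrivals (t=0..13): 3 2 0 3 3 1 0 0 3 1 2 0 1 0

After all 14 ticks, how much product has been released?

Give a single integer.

t=0: arr=3 -> substrate=0 bound=3 product=0
t=1: arr=2 -> substrate=2 bound=3 product=0
t=2: arr=0 -> substrate=2 bound=3 product=0
t=3: arr=3 -> substrate=5 bound=3 product=0
t=4: arr=3 -> substrate=5 bound=3 product=3
t=5: arr=1 -> substrate=6 bound=3 product=3
t=6: arr=0 -> substrate=6 bound=3 product=3
t=7: arr=0 -> substrate=6 bound=3 product=3
t=8: arr=3 -> substrate=6 bound=3 product=6
t=9: arr=1 -> substrate=7 bound=3 product=6
t=10: arr=2 -> substrate=9 bound=3 product=6
t=11: arr=0 -> substrate=9 bound=3 product=6
t=12: arr=1 -> substrate=7 bound=3 product=9
t=13: arr=0 -> substrate=7 bound=3 product=9

Answer: 9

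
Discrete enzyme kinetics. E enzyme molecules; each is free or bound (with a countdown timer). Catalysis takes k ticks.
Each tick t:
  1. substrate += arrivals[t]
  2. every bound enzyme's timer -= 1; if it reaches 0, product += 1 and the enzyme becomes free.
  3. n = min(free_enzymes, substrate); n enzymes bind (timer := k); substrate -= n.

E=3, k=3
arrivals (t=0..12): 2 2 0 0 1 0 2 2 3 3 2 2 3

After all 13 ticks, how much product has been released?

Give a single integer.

Answer: 10

Derivation:
t=0: arr=2 -> substrate=0 bound=2 product=0
t=1: arr=2 -> substrate=1 bound=3 product=0
t=2: arr=0 -> substrate=1 bound=3 product=0
t=3: arr=0 -> substrate=0 bound=2 product=2
t=4: arr=1 -> substrate=0 bound=2 product=3
t=5: arr=0 -> substrate=0 bound=2 product=3
t=6: arr=2 -> substrate=0 bound=3 product=4
t=7: arr=2 -> substrate=1 bound=3 product=5
t=8: arr=3 -> substrate=4 bound=3 product=5
t=9: arr=3 -> substrate=5 bound=3 product=7
t=10: arr=2 -> substrate=6 bound=3 product=8
t=11: arr=2 -> substrate=8 bound=3 product=8
t=12: arr=3 -> substrate=9 bound=3 product=10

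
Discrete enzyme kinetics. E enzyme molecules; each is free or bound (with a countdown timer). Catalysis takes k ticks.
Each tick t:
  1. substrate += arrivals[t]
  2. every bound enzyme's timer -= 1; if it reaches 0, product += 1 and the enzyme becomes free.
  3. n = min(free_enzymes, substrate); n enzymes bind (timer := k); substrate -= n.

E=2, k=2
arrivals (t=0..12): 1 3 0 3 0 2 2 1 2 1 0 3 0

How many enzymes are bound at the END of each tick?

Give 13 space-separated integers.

Answer: 1 2 2 2 2 2 2 2 2 2 2 2 2

Derivation:
t=0: arr=1 -> substrate=0 bound=1 product=0
t=1: arr=3 -> substrate=2 bound=2 product=0
t=2: arr=0 -> substrate=1 bound=2 product=1
t=3: arr=3 -> substrate=3 bound=2 product=2
t=4: arr=0 -> substrate=2 bound=2 product=3
t=5: arr=2 -> substrate=3 bound=2 product=4
t=6: arr=2 -> substrate=4 bound=2 product=5
t=7: arr=1 -> substrate=4 bound=2 product=6
t=8: arr=2 -> substrate=5 bound=2 product=7
t=9: arr=1 -> substrate=5 bound=2 product=8
t=10: arr=0 -> substrate=4 bound=2 product=9
t=11: arr=3 -> substrate=6 bound=2 product=10
t=12: arr=0 -> substrate=5 bound=2 product=11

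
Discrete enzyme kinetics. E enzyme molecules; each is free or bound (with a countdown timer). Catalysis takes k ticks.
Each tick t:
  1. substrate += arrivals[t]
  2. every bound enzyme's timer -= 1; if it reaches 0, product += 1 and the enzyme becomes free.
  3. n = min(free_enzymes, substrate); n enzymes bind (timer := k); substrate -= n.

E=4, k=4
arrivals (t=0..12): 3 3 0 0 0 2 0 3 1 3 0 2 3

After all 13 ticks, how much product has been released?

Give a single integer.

t=0: arr=3 -> substrate=0 bound=3 product=0
t=1: arr=3 -> substrate=2 bound=4 product=0
t=2: arr=0 -> substrate=2 bound=4 product=0
t=3: arr=0 -> substrate=2 bound=4 product=0
t=4: arr=0 -> substrate=0 bound=3 product=3
t=5: arr=2 -> substrate=0 bound=4 product=4
t=6: arr=0 -> substrate=0 bound=4 product=4
t=7: arr=3 -> substrate=3 bound=4 product=4
t=8: arr=1 -> substrate=2 bound=4 product=6
t=9: arr=3 -> substrate=3 bound=4 product=8
t=10: arr=0 -> substrate=3 bound=4 product=8
t=11: arr=2 -> substrate=5 bound=4 product=8
t=12: arr=3 -> substrate=6 bound=4 product=10

Answer: 10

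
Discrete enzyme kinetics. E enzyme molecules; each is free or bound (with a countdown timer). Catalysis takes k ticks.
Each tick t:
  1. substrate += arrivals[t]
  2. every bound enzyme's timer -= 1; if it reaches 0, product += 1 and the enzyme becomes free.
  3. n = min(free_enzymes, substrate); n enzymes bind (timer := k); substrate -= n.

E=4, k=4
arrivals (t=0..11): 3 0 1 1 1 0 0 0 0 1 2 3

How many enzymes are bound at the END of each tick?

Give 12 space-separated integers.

t=0: arr=3 -> substrate=0 bound=3 product=0
t=1: arr=0 -> substrate=0 bound=3 product=0
t=2: arr=1 -> substrate=0 bound=4 product=0
t=3: arr=1 -> substrate=1 bound=4 product=0
t=4: arr=1 -> substrate=0 bound=3 product=3
t=5: arr=0 -> substrate=0 bound=3 product=3
t=6: arr=0 -> substrate=0 bound=2 product=4
t=7: arr=0 -> substrate=0 bound=2 product=4
t=8: arr=0 -> substrate=0 bound=0 product=6
t=9: arr=1 -> substrate=0 bound=1 product=6
t=10: arr=2 -> substrate=0 bound=3 product=6
t=11: arr=3 -> substrate=2 bound=4 product=6

Answer: 3 3 4 4 3 3 2 2 0 1 3 4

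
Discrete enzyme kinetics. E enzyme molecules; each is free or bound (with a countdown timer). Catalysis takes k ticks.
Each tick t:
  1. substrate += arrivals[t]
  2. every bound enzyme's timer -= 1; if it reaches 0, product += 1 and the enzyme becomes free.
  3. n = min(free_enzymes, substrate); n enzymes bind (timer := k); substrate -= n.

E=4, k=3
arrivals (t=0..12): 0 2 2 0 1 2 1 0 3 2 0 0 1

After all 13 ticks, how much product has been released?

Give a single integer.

t=0: arr=0 -> substrate=0 bound=0 product=0
t=1: arr=2 -> substrate=0 bound=2 product=0
t=2: arr=2 -> substrate=0 bound=4 product=0
t=3: arr=0 -> substrate=0 bound=4 product=0
t=4: arr=1 -> substrate=0 bound=3 product=2
t=5: arr=2 -> substrate=0 bound=3 product=4
t=6: arr=1 -> substrate=0 bound=4 product=4
t=7: arr=0 -> substrate=0 bound=3 product=5
t=8: arr=3 -> substrate=0 bound=4 product=7
t=9: arr=2 -> substrate=1 bound=4 product=8
t=10: arr=0 -> substrate=1 bound=4 product=8
t=11: arr=0 -> substrate=0 bound=2 product=11
t=12: arr=1 -> substrate=0 bound=2 product=12

Answer: 12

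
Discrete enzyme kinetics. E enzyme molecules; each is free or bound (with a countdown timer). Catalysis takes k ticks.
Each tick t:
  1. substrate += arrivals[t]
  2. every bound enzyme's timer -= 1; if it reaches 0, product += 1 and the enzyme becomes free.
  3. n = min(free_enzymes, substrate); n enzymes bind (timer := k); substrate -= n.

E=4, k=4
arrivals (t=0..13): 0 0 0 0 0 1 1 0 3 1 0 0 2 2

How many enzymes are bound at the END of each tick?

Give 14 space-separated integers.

Answer: 0 0 0 0 0 1 2 2 4 4 4 4 4 4

Derivation:
t=0: arr=0 -> substrate=0 bound=0 product=0
t=1: arr=0 -> substrate=0 bound=0 product=0
t=2: arr=0 -> substrate=0 bound=0 product=0
t=3: arr=0 -> substrate=0 bound=0 product=0
t=4: arr=0 -> substrate=0 bound=0 product=0
t=5: arr=1 -> substrate=0 bound=1 product=0
t=6: arr=1 -> substrate=0 bound=2 product=0
t=7: arr=0 -> substrate=0 bound=2 product=0
t=8: arr=3 -> substrate=1 bound=4 product=0
t=9: arr=1 -> substrate=1 bound=4 product=1
t=10: arr=0 -> substrate=0 bound=4 product=2
t=11: arr=0 -> substrate=0 bound=4 product=2
t=12: arr=2 -> substrate=0 bound=4 product=4
t=13: arr=2 -> substrate=1 bound=4 product=5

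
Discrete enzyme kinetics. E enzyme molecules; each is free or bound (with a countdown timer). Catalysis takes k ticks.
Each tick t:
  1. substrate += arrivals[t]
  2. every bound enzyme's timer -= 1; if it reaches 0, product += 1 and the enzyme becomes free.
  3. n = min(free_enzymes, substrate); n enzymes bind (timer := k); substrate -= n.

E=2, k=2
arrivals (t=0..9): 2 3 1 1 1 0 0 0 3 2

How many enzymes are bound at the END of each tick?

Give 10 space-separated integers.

t=0: arr=2 -> substrate=0 bound=2 product=0
t=1: arr=3 -> substrate=3 bound=2 product=0
t=2: arr=1 -> substrate=2 bound=2 product=2
t=3: arr=1 -> substrate=3 bound=2 product=2
t=4: arr=1 -> substrate=2 bound=2 product=4
t=5: arr=0 -> substrate=2 bound=2 product=4
t=6: arr=0 -> substrate=0 bound=2 product=6
t=7: arr=0 -> substrate=0 bound=2 product=6
t=8: arr=3 -> substrate=1 bound=2 product=8
t=9: arr=2 -> substrate=3 bound=2 product=8

Answer: 2 2 2 2 2 2 2 2 2 2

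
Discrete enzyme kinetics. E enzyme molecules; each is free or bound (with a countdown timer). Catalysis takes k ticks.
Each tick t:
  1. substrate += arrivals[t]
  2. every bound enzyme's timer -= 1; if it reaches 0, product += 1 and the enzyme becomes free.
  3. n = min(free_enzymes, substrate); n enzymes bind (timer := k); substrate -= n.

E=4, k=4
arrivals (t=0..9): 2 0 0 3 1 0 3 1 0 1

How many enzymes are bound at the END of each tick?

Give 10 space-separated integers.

Answer: 2 2 2 4 4 4 4 4 4 4

Derivation:
t=0: arr=2 -> substrate=0 bound=2 product=0
t=1: arr=0 -> substrate=0 bound=2 product=0
t=2: arr=0 -> substrate=0 bound=2 product=0
t=3: arr=3 -> substrate=1 bound=4 product=0
t=4: arr=1 -> substrate=0 bound=4 product=2
t=5: arr=0 -> substrate=0 bound=4 product=2
t=6: arr=3 -> substrate=3 bound=4 product=2
t=7: arr=1 -> substrate=2 bound=4 product=4
t=8: arr=0 -> substrate=0 bound=4 product=6
t=9: arr=1 -> substrate=1 bound=4 product=6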